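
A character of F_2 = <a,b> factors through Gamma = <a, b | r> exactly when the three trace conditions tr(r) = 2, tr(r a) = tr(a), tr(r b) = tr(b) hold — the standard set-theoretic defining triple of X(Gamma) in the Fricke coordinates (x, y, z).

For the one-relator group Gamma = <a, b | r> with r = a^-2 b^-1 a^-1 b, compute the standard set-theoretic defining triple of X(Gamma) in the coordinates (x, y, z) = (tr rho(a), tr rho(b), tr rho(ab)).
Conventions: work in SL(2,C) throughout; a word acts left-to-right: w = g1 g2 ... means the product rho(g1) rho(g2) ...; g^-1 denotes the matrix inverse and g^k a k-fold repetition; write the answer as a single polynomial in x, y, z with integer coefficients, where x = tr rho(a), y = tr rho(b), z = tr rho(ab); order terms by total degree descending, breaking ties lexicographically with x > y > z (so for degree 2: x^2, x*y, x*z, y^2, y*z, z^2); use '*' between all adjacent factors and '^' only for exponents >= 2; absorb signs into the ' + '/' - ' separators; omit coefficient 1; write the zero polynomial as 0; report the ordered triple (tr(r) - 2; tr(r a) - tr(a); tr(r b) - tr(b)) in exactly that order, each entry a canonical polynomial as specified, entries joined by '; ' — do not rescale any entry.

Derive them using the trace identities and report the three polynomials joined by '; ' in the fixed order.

tr(a^-1) = tr(a) = x
so tr(a b a) = tr(a)*tr(b a) - tr(b) = x*z - y
so tr(a b a b) = tr(b a)*tr(b a) - tr(1)   [split at repeated b] = z^2 - 2
reduce: tr(b a b^-1 a) = tr(a b a)*tr(b) - tr(a b a b) = x*y*z - y^2 - z^2 + 2
tr(b^-1 a^-1 b a) = tr(b a b^-1)*tr(a) - tr(b a b^-1 a) = -x*y*z + x^2 + y^2 + z^2 - 2
tr(b^-1 a^-1 b a^-1) = tr(b^-1 a^-1 b)*tr(a) - tr(b^-1 a^-1 b a) = x*y*z - y^2 - z^2 + 2
tr(a^-2 b^-1 a^-1 b) = tr(b^-1 a^-1 b a^-1)*tr(a) - tr(b^-1 a^-1 b) = x^2*y*z - x*y^2 - x*z^2 + x
tr(a^-1 b) = tr(b)*tr(a) - tr(b a)  (eliminate a^-1) = x*y - z
tr(b a^-2) = tr(a^-1 b)*tr(a) - tr(a^-1 b a)  (eliminate a^-1) = x^2*y - x*z - y
tr(a^2) = tr(a)*tr(a) - tr(1)  (reduce the a square) = x^2 - 2
reduce: tr(a b^2 a) = tr(b)*tr(a^2 b) - tr(a^2)  (reduce the b square) = x*y*z - x^2 - y^2 + 2
reduce: tr(a b^2 a b) = tr(b)*tr(a b a b) - tr(a b a)  (reduce the b square) = y*z^2 - x*z - y
tr(b^-1 a b^2 a) = tr(a b^2 a)*tr(b) - tr(a b^2 a b)  (eliminate b^-1) = x*y^2*z - x^2*y - y^3 - y*z^2 + x*z + 3*y
tr(a^-1 b^-1 a b^2) = tr(b^-1 a b^2)*tr(a) - tr(b^-1 a b^2 a)  (eliminate a^-1) = -x*y^2*z + x^2*y + y^3 + y*z^2 - 3*y
tr(b^2 a^-2 b^-1 a) = tr(a^-1 b^-1 a b^2)*tr(a) - tr(a^-1 b^-1 a b^2 a)  (eliminate a^-1) = -x^2*y^2*z + x^3*y + x*y^3 + x*y*z^2 - 3*x*y - z
reduce: tr(a^-2 b^-1 a^-1 b^2) = tr(b^2 a^-2 b^-1)*tr(a) - tr(b^2 a^-2 b^-1 a)  (eliminate a^-1) = x^2*y^2*z - x*y^3 - x*y*z^2 - x^2*z + 2*x*y + z
assemble the triple (tr(r) - 2; tr(r a) - x; tr(r b) - y)

x^2*y*z - x*y^2 - x*z^2 + x - 2; x*y*z - y^2 - z^2 - x + 2; x^2*y^2*z - x*y^3 - x*y*z^2 - x^2*z + 2*x*y - y + z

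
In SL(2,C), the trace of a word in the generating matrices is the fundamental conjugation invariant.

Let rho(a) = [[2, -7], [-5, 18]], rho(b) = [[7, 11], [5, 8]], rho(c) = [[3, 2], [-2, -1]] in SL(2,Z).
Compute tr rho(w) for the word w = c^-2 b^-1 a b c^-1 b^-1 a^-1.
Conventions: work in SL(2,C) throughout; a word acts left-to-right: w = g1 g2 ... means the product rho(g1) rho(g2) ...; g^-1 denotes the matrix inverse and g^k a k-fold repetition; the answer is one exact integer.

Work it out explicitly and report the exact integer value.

4761

rho(c^-1) = [[-1, -2], [2, 3]]
... * rho(c^-1) = [[-1, -2], [2, 3]]  ->  [[-3, -4], [4, 5]]
... * rho(b^-1) = [[8, -11], [-5, 7]]  ->  [[-4, 5], [7, -9]]
... * rho(a) = [[2, -7], [-5, 18]]  ->  [[-33, 118], [59, -211]]
... * rho(b) = [[7, 11], [5, 8]]  ->  [[359, 581], [-642, -1039]]
... * rho(c^-1) = [[-1, -2], [2, 3]]  ->  [[803, 1025], [-1436, -1833]]
... * rho(b^-1) = [[8, -11], [-5, 7]]  ->  [[1299, -1658], [-2323, 2965]]
... * rho(a^-1) = [[18, 7], [5, 2]]  ->  [[15092, 5777], [-26989, -10331]]
tr = 15092 + -10331 = 4761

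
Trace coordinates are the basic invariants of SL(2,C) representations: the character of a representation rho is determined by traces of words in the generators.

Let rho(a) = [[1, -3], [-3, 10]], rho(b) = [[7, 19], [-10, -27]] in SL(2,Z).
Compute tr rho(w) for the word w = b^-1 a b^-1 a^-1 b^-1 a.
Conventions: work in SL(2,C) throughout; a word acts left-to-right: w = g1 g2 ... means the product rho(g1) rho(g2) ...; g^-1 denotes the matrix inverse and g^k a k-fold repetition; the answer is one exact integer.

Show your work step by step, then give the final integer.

-1429040

rho(b^-1) = [[-27, -19], [10, 7]]
... * rho(a) = [[1, -3], [-3, 10]]  ->  [[30, -109], [-11, 40]]
... * rho(b^-1) = [[-27, -19], [10, 7]]  ->  [[-1900, -1333], [697, 489]]
... * rho(a^-1) = [[10, 3], [3, 1]]  ->  [[-22999, -7033], [8437, 2580]]
... * rho(b^-1) = [[-27, -19], [10, 7]]  ->  [[550643, 387750], [-201999, -142243]]
... * rho(a) = [[1, -3], [-3, 10]]  ->  [[-612607, 2225571], [224730, -816433]]
tr = -612607 + -816433 = -1429040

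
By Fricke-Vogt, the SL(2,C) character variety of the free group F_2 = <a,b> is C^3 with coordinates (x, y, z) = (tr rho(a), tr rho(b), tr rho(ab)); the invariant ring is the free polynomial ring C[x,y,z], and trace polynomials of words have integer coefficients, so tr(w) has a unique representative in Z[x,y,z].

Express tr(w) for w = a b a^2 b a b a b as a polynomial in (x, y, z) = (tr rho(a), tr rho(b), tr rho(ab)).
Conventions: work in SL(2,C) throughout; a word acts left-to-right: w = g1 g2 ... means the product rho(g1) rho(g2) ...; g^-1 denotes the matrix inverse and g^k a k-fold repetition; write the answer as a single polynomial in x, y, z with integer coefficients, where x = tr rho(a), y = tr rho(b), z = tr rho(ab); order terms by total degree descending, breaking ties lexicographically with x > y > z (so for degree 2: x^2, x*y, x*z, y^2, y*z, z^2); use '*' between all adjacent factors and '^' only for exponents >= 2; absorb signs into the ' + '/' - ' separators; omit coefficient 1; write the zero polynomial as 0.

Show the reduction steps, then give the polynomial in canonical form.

x*z^4 - y*z^3 - 3*x*z^2 + 2*y*z + x

trace(a b a b) = trace(a b) * trace(a b) - trace(1) = z^2 - 2
reduce: trace(a b a b a b) = trace(a b a b) * trace(a b) - trace(b a) = z^3 - 3*z
so trace(b a b a b a b a) = trace(a b) * trace(a b a b a b) - trace(a^-1 b^-1 a^-1 b^-1) = z^4 - 4*z^2 + 2
trace(b a b) = trace(b) * trace(a b) - trace(a) = y*z - x
trace(a b a b a) = trace(a) * trace(b a b a) - trace(b a b) = x*z^2 - y*z - x
trace(b a b a b a b) = trace(b) * trace(a b a b a b) - trace(a b a b a) = y*z^3 - x*z^2 - 2*y*z + x
reduce: trace(a b a^2 b a b a b) = trace(a) * trace(b a b a b a b a) - trace(b a b a b a b) = x*z^4 - y*z^3 - 3*x*z^2 + 2*y*z + x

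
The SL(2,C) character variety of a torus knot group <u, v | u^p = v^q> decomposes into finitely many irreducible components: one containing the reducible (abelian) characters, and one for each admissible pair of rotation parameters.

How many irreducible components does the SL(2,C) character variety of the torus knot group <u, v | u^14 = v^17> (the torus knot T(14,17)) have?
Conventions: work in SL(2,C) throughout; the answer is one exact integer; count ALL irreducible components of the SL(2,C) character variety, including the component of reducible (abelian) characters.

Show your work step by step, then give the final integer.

105

For T(14,17): irreducibility forces the central element u^14 = v^17 to one of +I, -I.
So on each irreducible component the traces are pinned: tr(u) = 2*cos(pi*alpha/14) with 1 <= alpha <= 13, tr(v) = 2*cos(pi*beta/17) with 1 <= beta <= 16.
The two central values (-1)^alpha I and (-1)^beta I must be the same matrix, so alpha and beta share a parity.
Enumerate parity-matched pairs: 7*8 odd-odd plus 6*8 even-even gives 104.
components with irreducible characters: 104; plus the single component of reducible (abelian) characters: total 105.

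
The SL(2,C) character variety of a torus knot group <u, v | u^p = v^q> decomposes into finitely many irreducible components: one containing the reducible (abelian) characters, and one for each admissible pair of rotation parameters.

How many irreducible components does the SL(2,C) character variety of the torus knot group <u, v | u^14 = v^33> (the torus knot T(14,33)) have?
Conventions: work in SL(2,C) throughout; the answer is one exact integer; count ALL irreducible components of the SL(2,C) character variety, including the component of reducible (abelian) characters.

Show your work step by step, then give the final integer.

209

Gamma = < u, v | u^14 = v^33 > (torus knot T(14,33)); the central element u^14 = v^33 acts as +I or -I in any irreducible SL(2,C) representation.
So on each irreducible component the traces are pinned: tr(u) = 2*cos(pi*alpha/14) with 1 <= alpha <= 13, tr(v) = 2*cos(pi*beta/33) with 1 <= beta <= 32.
u^14 = (-1)^alpha I and v^33 = (-1)^beta I must agree, so alpha and beta have equal parity.
count pairs: odd alpha (7 choices) x odd beta (16), plus even alpha (6) x even beta (16): 7*16 + 6*16 = 208.
Total: 208 irreducible-character components + 1 reducible (abelian) component = 209.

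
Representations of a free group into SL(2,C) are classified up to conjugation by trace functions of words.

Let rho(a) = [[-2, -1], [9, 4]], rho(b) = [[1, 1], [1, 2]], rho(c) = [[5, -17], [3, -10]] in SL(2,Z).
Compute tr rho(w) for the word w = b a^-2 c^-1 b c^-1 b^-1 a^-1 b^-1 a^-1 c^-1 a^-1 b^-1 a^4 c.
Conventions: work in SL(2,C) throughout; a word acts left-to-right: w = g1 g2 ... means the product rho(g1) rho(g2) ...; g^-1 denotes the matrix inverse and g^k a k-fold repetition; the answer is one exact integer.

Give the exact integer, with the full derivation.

rho(b) = [[1, 1], [1, 2]]
... * rho(a^-1) = [[4, 1], [-9, -2]]  ->  [[-5, -1], [-14, -3]]
... * rho(a^-1) = [[4, 1], [-9, -2]]  ->  [[-11, -3], [-29, -8]]
... * rho(c^-1) = [[-10, 17], [-3, 5]]  ->  [[119, -202], [314, -533]]
... * rho(b) = [[1, 1], [1, 2]]  ->  [[-83, -285], [-219, -752]]
... * rho(c^-1) = [[-10, 17], [-3, 5]]  ->  [[1685, -2836], [4446, -7483]]
... * rho(b^-1) = [[2, -1], [-1, 1]]  ->  [[6206, -4521], [16375, -11929]]
... * rho(a^-1) = [[4, 1], [-9, -2]]  ->  [[65513, 15248], [172861, 40233]]
... * rho(b^-1) = [[2, -1], [-1, 1]]  ->  [[115778, -50265], [305489, -132628]]
... * rho(a^-1) = [[4, 1], [-9, -2]]  ->  [[915497, 216308], [2415608, 570745]]
... * rho(c^-1) = [[-10, 17], [-3, 5]]  ->  [[-9803894, 16644989], [-25868315, 43919061]]
... * rho(a^-1) = [[4, 1], [-9, -2]]  ->  [[-189020477, -43093872], [-498744809, -113706437]]
... * rho(b^-1) = [[2, -1], [-1, 1]]  ->  [[-334947082, 145926605], [-883783181, 385038372]]
... * rho(a) = [[-2, -1], [9, 4]]  ->  [[1983233609, 918653502], [5232911710, 2423936669]]
... * rho(a) = [[-2, -1], [9, 4]]  ->  [[4301414300, 1691380399], [11349606601, 4462834966]]
... * rho(a) = [[-2, -1], [9, 4]]  ->  [[6619594991, 2464107296], [17466301492, 6501733263]]
... * rho(a) = [[-2, -1], [9, 4]]  ->  [[8937775682, 3236834193], [23582996383, 8540631560]]
... * rho(c) = [[5, -17], [3, -10]]  ->  [[54399380989, -184310528524], [143536876595, -486317254111]]
tr = 54399380989 + -486317254111 = -431917873122

-431917873122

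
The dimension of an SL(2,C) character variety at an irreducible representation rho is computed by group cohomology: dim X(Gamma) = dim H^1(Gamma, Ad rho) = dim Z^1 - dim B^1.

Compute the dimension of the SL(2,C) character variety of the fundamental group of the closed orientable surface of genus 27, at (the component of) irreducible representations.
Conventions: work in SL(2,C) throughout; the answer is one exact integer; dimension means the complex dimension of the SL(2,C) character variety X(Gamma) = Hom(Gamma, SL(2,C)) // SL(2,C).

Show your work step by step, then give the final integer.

The genus-27 surface group: 2g = 54 generators, one relator prod [a_i, b_i].
Before the relator condition, cocycle space has dim 3*54 = 162.
d_2 is surjective at irreducible rho (its cokernel H^2 is dual to H^0 = 0), so dim Z^1 = 162 - 3 = 159.
As always at irreducible rho, dim B^1 = 3.
Hence dim X = 159 - 3 = 156.

156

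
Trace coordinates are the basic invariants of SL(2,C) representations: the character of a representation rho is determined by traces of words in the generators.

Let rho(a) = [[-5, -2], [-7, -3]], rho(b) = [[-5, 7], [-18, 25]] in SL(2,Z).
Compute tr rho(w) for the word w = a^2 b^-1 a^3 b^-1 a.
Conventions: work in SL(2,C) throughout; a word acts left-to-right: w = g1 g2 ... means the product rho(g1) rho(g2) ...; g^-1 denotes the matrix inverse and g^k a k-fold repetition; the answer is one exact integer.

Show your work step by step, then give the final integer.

rho(a) = [[-5, -2], [-7, -3]]
... * rho(a) = [[-5, -2], [-7, -3]]  ->  [[39, 16], [56, 23]]
... * rho(b^-1) = [[25, -7], [18, -5]]  ->  [[1263, -353], [1814, -507]]
... * rho(a) = [[-5, -2], [-7, -3]]  ->  [[-3844, -1467], [-5521, -2107]]
... * rho(a) = [[-5, -2], [-7, -3]]  ->  [[29489, 12089], [42354, 17363]]
... * rho(a) = [[-5, -2], [-7, -3]]  ->  [[-232068, -95245], [-333311, -136797]]
... * rho(b^-1) = [[25, -7], [18, -5]]  ->  [[-7516110, 2100701], [-10795121, 3017162]]
... * rho(a) = [[-5, -2], [-7, -3]]  ->  [[22875643, 8730117], [32855471, 12538756]]
tr = 22875643 + 12538756 = 35414399

35414399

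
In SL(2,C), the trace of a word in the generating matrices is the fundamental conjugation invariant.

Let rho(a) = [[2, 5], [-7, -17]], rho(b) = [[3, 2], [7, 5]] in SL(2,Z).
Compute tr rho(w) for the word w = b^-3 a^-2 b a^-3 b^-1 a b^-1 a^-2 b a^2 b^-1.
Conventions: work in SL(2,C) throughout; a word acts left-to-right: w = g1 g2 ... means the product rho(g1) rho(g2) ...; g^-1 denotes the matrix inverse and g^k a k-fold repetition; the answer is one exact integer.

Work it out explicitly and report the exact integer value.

-254937629624582770

rho(b^-1) = [[5, -2], [-7, 3]]
... * rho(b^-1) = [[5, -2], [-7, 3]]  ->  [[39, -16], [-56, 23]]
... * rho(b^-1) = [[5, -2], [-7, 3]]  ->  [[307, -126], [-441, 181]]
... * rho(a^-1) = [[-17, -5], [7, 2]]  ->  [[-6101, -1787], [8764, 2567]]
... * rho(a^-1) = [[-17, -5], [7, 2]]  ->  [[91208, 26931], [-131019, -38686]]
... * rho(b) = [[3, 2], [7, 5]]  ->  [[462141, 317071], [-663859, -455468]]
... * rho(a^-1) = [[-17, -5], [7, 2]]  ->  [[-5636900, -1676563], [8097327, 2408359]]
... * rho(a^-1) = [[-17, -5], [7, 2]]  ->  [[84091359, 24831374], [-120796046, -35669917]]
... * rho(a^-1) = [[-17, -5], [7, 2]]  ->  [[-1255733485, -370794047], [1803843363, 532640396]]
... * rho(b^-1) = [[5, -2], [-7, 3]]  ->  [[-3683109096, 1399084829], [5290734043, -2009765538]]
... * rho(a) = [[2, 5], [-7, -17]]  ->  [[-17159811995, -42199987573], [24649826852, 60619684361]]
... * rho(b^-1) = [[5, -2], [-7, 3]]  ->  [[209600853036, -92280338729], [-301088656267, 132559399379]]
... * rho(a^-1) = [[-17, -5], [7, 2]]  ->  [[-4209176872715, -1232564942638], [6046422952192, 1770562080093]]
... * rho(a^-1) = [[-17, -5], [7, 2]]  ->  [[62928052237689, 18580754478299], [-90395255626613, -26690990600774]]
... * rho(b) = [[3, 2], [7, 5]]  ->  [[318849438061160, 218759876866873], [-458022701085257, -314245464257096]]
... * rho(a) = [[2, 5], [-7, -17]]  ->  [[-893620261945791, -2124670716431041], [1283672847629158, 3052059386944347]]
... * rho(a) = [[2, 5], [-7, -17]]  ->  [[13085454491125705, 31651300869598742], [-18797070013352113, -45466645339908109]]
... * rho(b^-1) = [[5, -2], [-7, 3]]  ->  [[-156131833631562669, 68782993626544816], [224281167312596198, -98805795993020101]]
tr = -156131833631562669 + -98805795993020101 = -254937629624582770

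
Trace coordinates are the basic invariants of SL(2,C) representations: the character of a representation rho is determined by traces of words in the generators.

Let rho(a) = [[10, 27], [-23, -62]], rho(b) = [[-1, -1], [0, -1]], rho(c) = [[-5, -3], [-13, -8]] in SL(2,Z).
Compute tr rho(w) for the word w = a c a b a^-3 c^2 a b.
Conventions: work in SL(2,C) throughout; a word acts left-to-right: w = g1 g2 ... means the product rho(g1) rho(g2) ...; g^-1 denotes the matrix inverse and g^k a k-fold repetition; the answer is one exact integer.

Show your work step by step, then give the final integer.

418553203909

rho(a) = [[10, 27], [-23, -62]]
... * rho(c) = [[-5, -3], [-13, -8]]  ->  [[-401, -246], [921, 565]]
... * rho(a) = [[10, 27], [-23, -62]]  ->  [[1648, 4425], [-3785, -10163]]
... * rho(b) = [[-1, -1], [0, -1]]  ->  [[-1648, -6073], [3785, 13948]]
... * rho(a^-1) = [[-62, -27], [23, 10]]  ->  [[-37503, -16234], [86134, 37285]]
... * rho(a^-1) = [[-62, -27], [23, 10]]  ->  [[1951804, 850241], [-4482753, -1952768]]
... * rho(a^-1) = [[-62, -27], [23, 10]]  ->  [[-101456305, -44196298], [233017022, 101506651]]
... * rho(c) = [[-5, -3], [-13, -8]]  ->  [[1081833399, 657939299], [-2484671573, -1511104274]]
... * rho(c) = [[-5, -3], [-13, -8]]  ->  [[-13962377882, -8509014589], [32067713427, 19542848911]]
... * rho(a) = [[10, 27], [-23, -62]]  ->  [[56083556727, 150574701704], [-128808390683, -345828369953]]
... * rho(b) = [[-1, -1], [0, -1]]  ->  [[-56083556727, -206658258431], [128808390683, 474636760636]]
tr = -56083556727 + 474636760636 = 418553203909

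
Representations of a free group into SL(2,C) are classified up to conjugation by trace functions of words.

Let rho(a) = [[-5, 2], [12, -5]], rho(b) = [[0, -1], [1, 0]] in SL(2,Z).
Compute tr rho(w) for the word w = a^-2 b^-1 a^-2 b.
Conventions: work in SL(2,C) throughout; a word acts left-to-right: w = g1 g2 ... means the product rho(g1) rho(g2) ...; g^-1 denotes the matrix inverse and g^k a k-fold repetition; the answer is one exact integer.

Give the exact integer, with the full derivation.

rho(a^-1) = [[-5, -2], [-12, -5]]
... * rho(a^-1) = [[-5, -2], [-12, -5]]  ->  [[49, 20], [120, 49]]
... * rho(b^-1) = [[0, 1], [-1, 0]]  ->  [[-20, 49], [-49, 120]]
... * rho(a^-1) = [[-5, -2], [-12, -5]]  ->  [[-488, -205], [-1195, -502]]
... * rho(a^-1) = [[-5, -2], [-12, -5]]  ->  [[4900, 2001], [11999, 4900]]
... * rho(b) = [[0, -1], [1, 0]]  ->  [[2001, -4900], [4900, -11999]]
tr = 2001 + -11999 = -9998

-9998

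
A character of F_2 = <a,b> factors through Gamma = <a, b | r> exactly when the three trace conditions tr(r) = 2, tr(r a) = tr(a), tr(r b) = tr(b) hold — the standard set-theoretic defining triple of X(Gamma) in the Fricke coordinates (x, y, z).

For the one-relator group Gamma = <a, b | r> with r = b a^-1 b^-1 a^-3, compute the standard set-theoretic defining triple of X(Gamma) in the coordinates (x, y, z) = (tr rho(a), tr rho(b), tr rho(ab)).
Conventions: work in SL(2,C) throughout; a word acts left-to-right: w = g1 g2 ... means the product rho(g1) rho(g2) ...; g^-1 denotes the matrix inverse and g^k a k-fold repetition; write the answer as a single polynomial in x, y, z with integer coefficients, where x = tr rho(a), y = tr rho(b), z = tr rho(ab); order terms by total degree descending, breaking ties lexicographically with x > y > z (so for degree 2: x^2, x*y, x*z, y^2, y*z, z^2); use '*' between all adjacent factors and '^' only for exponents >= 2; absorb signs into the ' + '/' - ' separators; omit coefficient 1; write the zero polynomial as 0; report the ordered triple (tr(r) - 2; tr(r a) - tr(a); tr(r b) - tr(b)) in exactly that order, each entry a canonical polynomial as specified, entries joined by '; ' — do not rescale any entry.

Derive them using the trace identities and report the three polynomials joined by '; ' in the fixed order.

tr(a^-1 b) = tr(b)*tr(a) - tr(b a) = x*y - z
use: tr(b a^-2) = tr(a^-1 b)*tr(a) - tr(a^-1 b a) = x^2*y - x*z - y
tr(a^-2 b a^-1) = tr(b a^-2)*tr(a) - tr(b a^-1) = x^3*y - x^2*z - 2*x*y + z
apply: tr(b^2) = tr(b)*tr(b) - tr(1) = y^2 - 2
tr(b^2 a) = tr(b)*tr(a b) - tr(a) = y*z - x
tr(b a^-1 b) = tr(b^2)*tr(a) - tr(b^2 a) = x*y^2 - y*z - x
apply: tr(b a b a) = tr(b a)*tr(b a) - tr(1)   [split at repeated b] = z^2 - 2
tr(b a^-1 b a) = tr(b a b)*tr(a) - tr(b a b a) = x*y*z - x^2 - z^2 + 2
tr(b a^-1 b a^-1) = tr(b a^-1 b)*tr(a) - tr(b a^-1 b a) = x^2*y^2 - 2*x*y*z + z^2 - 2
tr(a^-2 b a^-1 b) = tr(b a^-1 b a^-1)*tr(a) - tr(b a^-1 b) = x^3*y^2 - 2*x^2*y*z - x*y^2 + x*z^2 + y*z - x
tr(a^-2 b a^-1 b^-1) = tr(a^-2 b a^-1)*tr(b) - tr(a^-2 b a^-1 b) = x^2*y*z - x*y^2 - x*z^2 + x
tr(b^-1 a^-1 b a) = tr(a^-1 b a)*tr(b) - tr(a^-1 b a b) = -x*y*z + x^2 + y^2 + z^2 - 2
tr(a^-1 b a^-1 b^-1) = tr(b^-1 a^-1 b)*tr(a) - tr(b^-1 a^-1 b a) = x*y*z - y^2 - z^2 + 2
tr(b a^-1 b^-1 a^-3) = tr(a^-2 b a^-1 b^-1)*tr(a) - tr(a^-2 b a^-1 b^-1 a) = x^3*y*z - x^2*y^2 - x^2*z^2 - x*y*z + x^2 + y^2 + z^2 - 2
apply: tr(a^-2 b^2) = tr(b^2 a^-1)*tr(a) - tr(b^2)   [inverse elimination on a] = x^2*y^2 - x*y*z - x^2 - y^2 + 2
use: tr(a^-2 b^2 a^-1) = tr(a^-2 b^2)*tr(a) - tr(a^-2 b^2 a)   [inverse elimination on a] = x^3*y^2 - x^2*y*z - x^3 - 2*x*y^2 + y*z + 3*x
use: tr(a^-3 b^2 a^-1) = tr(a^-2 b^2 a^-1)*tr(a) - tr(a^-2 b^2)   [inverse elimination on a] = x^4*y^2 - x^3*y*z - x^4 - 3*x^2*y^2 + 2*x*y*z + 4*x^2 + y^2 - 2
apply: tr(b^3) = tr(b)*tr(b^2) - tr(b)   [square of b] = y^3 - 3*y
tr(b^3 a) = tr(b)*tr(b a b) - tr(b a)   [square of b] = y^2*z - x*y - z
use: tr(b^2 a^-1 b) = tr(b^3)*tr(a) - tr(b^3 a)   [inverse elimination on a] = x*y^3 - y^2*z - 2*x*y + z
tr(a b a) = tr(a)*tr(b a) - tr(b)   [square of a] = x*z - y
tr(b a b^2 a) = tr(b)*tr(a b a b) - tr(a b a)   [square of b] = y*z^2 - x*z - y
tr(b^2 a^-1 b a) = tr(b a b^2)*tr(a) - tr(b a b^2 a)   [inverse elimination on a] = x*y^2*z - x^2*y - y*z^2 + y
use: tr(b^2 a^-1 b a^-1) = tr(b^2 a^-1 b)*tr(a) - tr(b^2 a^-1 b a)   [inverse elimination on a] = x^2*y^3 - 2*x*y^2*z - x^2*y + y*z^2 + x*z - y
apply: tr(a^-1 b^2 a^-1 b a^-1) = tr(b^2 a^-1 b a^-1)*tr(a) - tr(b^2 a^-1 b)   [inverse elimination on a] = x^3*y^3 - 2*x^2*y^2*z - x^3*y - x*y^3 + x*y*z^2 + x^2*z + y^2*z + x*y - z
use: tr(a^-3 b^2 a^-1 b) = tr(a^-1 b^2 a^-1 b a^-1)*tr(a) - tr(a^-1 b^2 a^-1 b)   [inverse elimination on a] = x^4*y^3 - 2*x^3*y^2*z - x^4*y - 2*x^2*y^3 + x^2*y*z^2 + x^3*z + 3*x*y^2*z + 2*x^2*y - y*z^2 - 2*x*z + y
tr(b a^-1 b^-1 a^-3 b) = tr(a^-3 b^2 a^-1)*tr(b) - tr(a^-3 b^2 a^-1 b)   [inverse elimination on b] = x^3*y^2*z - x^2*y^3 - x^2*y*z^2 - x^3*z - x*y^2*z + 2*x^2*y + y^3 + y*z^2 + 2*x*z - 3*y
assemble the triple (tr(r) - 2; tr(r a) - x; tr(r b) - y)

x^3*y*z - x^2*y^2 - x^2*z^2 - x*y*z + x^2 + y^2 + z^2 - 4; x^2*y*z - x*y^2 - x*z^2; x^3*y^2*z - x^2*y^3 - x^2*y*z^2 - x^3*z - x*y^2*z + 2*x^2*y + y^3 + y*z^2 + 2*x*z - 4*y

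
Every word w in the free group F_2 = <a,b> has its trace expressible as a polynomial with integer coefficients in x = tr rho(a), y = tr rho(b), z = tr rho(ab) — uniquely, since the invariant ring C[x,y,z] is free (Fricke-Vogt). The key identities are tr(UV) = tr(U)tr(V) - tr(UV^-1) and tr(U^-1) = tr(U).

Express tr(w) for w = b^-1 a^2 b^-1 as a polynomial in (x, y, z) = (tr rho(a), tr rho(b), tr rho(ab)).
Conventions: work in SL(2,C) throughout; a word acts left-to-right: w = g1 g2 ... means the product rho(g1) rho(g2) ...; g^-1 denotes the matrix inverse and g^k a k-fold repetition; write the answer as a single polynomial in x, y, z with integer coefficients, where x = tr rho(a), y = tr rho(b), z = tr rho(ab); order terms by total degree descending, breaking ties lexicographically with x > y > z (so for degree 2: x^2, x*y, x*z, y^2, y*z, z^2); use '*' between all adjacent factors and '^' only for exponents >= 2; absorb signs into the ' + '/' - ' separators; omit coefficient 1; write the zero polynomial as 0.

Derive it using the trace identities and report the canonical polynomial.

tr(a^2) = tr(a)*tr(a) - tr(1) = x^2 - 2
use: tr(a^2 b) = tr(a)*tr(b a) - tr(b) = x*z - y
tr(b^-1 a^2) = tr(a^2)*tr(b) - tr(a^2 b) = x^2*y - x*z - y
apply: tr(b^-1 a^2 b^-1) = tr(b^-1 a^2)*tr(b) - tr(b^-1 a^2 b) = x^2*y^2 - x*y*z - x^2 - y^2 + 2

x^2*y^2 - x*y*z - x^2 - y^2 + 2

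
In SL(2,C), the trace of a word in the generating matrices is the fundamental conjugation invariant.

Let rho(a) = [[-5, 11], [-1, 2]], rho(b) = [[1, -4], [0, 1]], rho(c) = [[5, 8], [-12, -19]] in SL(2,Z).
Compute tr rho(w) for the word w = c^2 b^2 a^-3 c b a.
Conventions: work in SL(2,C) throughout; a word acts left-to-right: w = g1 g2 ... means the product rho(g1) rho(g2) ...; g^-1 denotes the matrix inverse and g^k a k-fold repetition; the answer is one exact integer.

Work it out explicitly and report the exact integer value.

-2388157

rho(c) = [[5, 8], [-12, -19]]
... * rho(c) = [[5, 8], [-12, -19]]  ->  [[-71, -112], [168, 265]]
... * rho(b) = [[1, -4], [0, 1]]  ->  [[-71, 172], [168, -407]]
... * rho(b) = [[1, -4], [0, 1]]  ->  [[-71, 456], [168, -1079]]
... * rho(a^-1) = [[2, -11], [1, -5]]  ->  [[314, -1499], [-743, 3547]]
... * rho(a^-1) = [[2, -11], [1, -5]]  ->  [[-871, 4041], [2061, -9562]]
... * rho(a^-1) = [[2, -11], [1, -5]]  ->  [[2299, -10624], [-5440, 25139]]
... * rho(c) = [[5, 8], [-12, -19]]  ->  [[138983, 220248], [-328868, -521161]]
... * rho(b) = [[1, -4], [0, 1]]  ->  [[138983, -335684], [-328868, 794311]]
... * rho(a) = [[-5, 11], [-1, 2]]  ->  [[-359231, 857445], [850029, -2028926]]
tr = -359231 + -2028926 = -2388157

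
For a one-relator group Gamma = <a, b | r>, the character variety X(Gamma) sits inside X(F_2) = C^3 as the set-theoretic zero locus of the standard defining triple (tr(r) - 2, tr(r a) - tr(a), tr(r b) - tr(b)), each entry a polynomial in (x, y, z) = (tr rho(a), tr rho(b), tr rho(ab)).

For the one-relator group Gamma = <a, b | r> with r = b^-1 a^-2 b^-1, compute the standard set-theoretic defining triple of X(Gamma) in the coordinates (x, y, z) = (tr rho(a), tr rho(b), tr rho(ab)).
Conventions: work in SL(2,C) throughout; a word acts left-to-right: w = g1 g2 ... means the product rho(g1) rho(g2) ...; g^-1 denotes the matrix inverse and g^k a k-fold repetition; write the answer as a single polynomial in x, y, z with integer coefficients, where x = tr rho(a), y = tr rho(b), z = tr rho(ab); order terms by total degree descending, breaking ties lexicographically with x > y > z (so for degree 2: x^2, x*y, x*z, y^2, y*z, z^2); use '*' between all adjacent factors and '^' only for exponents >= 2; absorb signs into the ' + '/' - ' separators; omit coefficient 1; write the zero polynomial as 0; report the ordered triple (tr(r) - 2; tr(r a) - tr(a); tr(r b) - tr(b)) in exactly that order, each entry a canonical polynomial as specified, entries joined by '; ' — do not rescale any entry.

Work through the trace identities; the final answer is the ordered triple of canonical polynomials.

reduce: trace(b^-1) = trace(b) = y
trace(b^-1 a) = trace(a) trace(b) - trace(a b) = x*y - z
reduce: trace(a^-1 b^-1) = trace(b^-1) trace(a) - trace(b^-1 a) = z
trace(a^-2 b^-1) = trace(a^-1 b^-1) trace(a) - trace(a^-1 b^-1 a) = x*z - y
trace(a^-2) = trace(a^-1) trace(a) - trace(1) = x^2 - 2
trace(b^-1 a^-2 b^-1) = trace(a^-2 b^-1) trace(b) - trace(a^-2) = x*y*z - x^2 - y^2 + 2
trace(a b a b) = trace(b a) trace(b a) - trace(1)   [split at repeated b] = z^2 - 2
so trace(b^-1 a b a) = trace(a b a) trace(b) - trace(a b a b) = x*y*z - y^2 - z^2 + 2
reduce: trace(b^-1 a b a^-1) = trace(b^-1 a b) trace(a) - trace(b^-1 a b a) = -x*y*z + x^2 + y^2 + z^2 - 2
trace(a^-2 b^-1 a b) = trace(b^-1 a b a^-1) trace(a) - trace(b^-1 a b) = -x^2*y*z + x^3 + x*y^2 + x*z^2 - 3*x
trace(b^-1 a^-2 b^-1 a) = trace(a^-2 b^-1 a) trace(b) - trace(a^-2 b^-1 a b) = x^2*y*z - x^3 - x*y^2 - x*z^2 + y*z + 3*x
assemble the triple (trace(r) - 2; trace(r a) - x; trace(r b) - y)

x*y*z - x^2 - y^2; x^2*y*z - x^3 - x*y^2 - x*z^2 + y*z + 2*x; x*z - 2*y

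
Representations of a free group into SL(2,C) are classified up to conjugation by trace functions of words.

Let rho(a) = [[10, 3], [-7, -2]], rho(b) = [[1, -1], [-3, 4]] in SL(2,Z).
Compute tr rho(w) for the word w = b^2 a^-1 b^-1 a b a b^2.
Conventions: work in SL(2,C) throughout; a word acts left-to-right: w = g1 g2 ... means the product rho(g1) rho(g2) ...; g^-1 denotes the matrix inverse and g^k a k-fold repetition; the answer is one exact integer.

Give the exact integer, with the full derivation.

rho(b) = [[1, -1], [-3, 4]]
... * rho(b) = [[1, -1], [-3, 4]]  ->  [[4, -5], [-15, 19]]
... * rho(a^-1) = [[-2, -3], [7, 10]]  ->  [[-43, -62], [163, 235]]
... * rho(b^-1) = [[4, 1], [3, 1]]  ->  [[-358, -105], [1357, 398]]
... * rho(a) = [[10, 3], [-7, -2]]  ->  [[-2845, -864], [10784, 3275]]
... * rho(b) = [[1, -1], [-3, 4]]  ->  [[-253, -611], [959, 2316]]
... * rho(a) = [[10, 3], [-7, -2]]  ->  [[1747, 463], [-6622, -1755]]
... * rho(b) = [[1, -1], [-3, 4]]  ->  [[358, 105], [-1357, -398]]
... * rho(b) = [[1, -1], [-3, 4]]  ->  [[43, 62], [-163, -235]]
tr = 43 + -235 = -192

-192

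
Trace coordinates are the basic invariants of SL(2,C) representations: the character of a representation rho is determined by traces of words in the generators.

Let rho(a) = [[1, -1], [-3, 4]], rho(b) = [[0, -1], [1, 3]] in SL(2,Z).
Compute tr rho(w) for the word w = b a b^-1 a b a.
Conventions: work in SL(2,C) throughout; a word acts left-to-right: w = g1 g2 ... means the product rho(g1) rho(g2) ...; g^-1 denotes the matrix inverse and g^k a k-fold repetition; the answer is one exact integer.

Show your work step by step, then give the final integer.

97

rho(b) = [[0, -1], [1, 3]]
... * rho(a) = [[1, -1], [-3, 4]]  ->  [[3, -4], [-8, 11]]
... * rho(b^-1) = [[3, 1], [-1, 0]]  ->  [[13, 3], [-35, -8]]
... * rho(a) = [[1, -1], [-3, 4]]  ->  [[4, -1], [-11, 3]]
... * rho(b) = [[0, -1], [1, 3]]  ->  [[-1, -7], [3, 20]]
... * rho(a) = [[1, -1], [-3, 4]]  ->  [[20, -27], [-57, 77]]
tr = 20 + 77 = 97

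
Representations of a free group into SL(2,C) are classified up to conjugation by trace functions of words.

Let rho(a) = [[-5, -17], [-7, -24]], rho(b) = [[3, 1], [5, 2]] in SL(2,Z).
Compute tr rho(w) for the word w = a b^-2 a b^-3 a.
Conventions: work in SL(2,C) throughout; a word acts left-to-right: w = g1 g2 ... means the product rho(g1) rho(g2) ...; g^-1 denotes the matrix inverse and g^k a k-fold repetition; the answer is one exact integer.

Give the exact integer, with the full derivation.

rho(a) = [[-5, -17], [-7, -24]]
... * rho(b^-1) = [[2, -1], [-5, 3]]  ->  [[75, -46], [106, -65]]
... * rho(b^-1) = [[2, -1], [-5, 3]]  ->  [[380, -213], [537, -301]]
... * rho(a) = [[-5, -17], [-7, -24]]  ->  [[-409, -1348], [-578, -1905]]
... * rho(b^-1) = [[2, -1], [-5, 3]]  ->  [[5922, -3635], [8369, -5137]]
... * rho(b^-1) = [[2, -1], [-5, 3]]  ->  [[30019, -16827], [42423, -23780]]
... * rho(b^-1) = [[2, -1], [-5, 3]]  ->  [[144173, -80500], [203746, -113763]]
... * rho(a) = [[-5, -17], [-7, -24]]  ->  [[-157365, -518941], [-222389, -733370]]
tr = -157365 + -733370 = -890735

-890735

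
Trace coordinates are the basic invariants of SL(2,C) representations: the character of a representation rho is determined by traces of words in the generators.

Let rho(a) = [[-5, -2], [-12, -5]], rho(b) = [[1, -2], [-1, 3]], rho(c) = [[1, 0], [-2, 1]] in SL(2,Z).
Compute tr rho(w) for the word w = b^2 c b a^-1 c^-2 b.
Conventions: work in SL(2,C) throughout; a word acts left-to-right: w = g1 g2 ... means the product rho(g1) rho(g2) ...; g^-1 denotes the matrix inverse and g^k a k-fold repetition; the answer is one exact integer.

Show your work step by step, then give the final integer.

rho(b) = [[1, -2], [-1, 3]]
... * rho(b) = [[1, -2], [-1, 3]]  ->  [[3, -8], [-4, 11]]
... * rho(c) = [[1, 0], [-2, 1]]  ->  [[19, -8], [-26, 11]]
... * rho(b) = [[1, -2], [-1, 3]]  ->  [[27, -62], [-37, 85]]
... * rho(a^-1) = [[-5, 2], [12, -5]]  ->  [[-879, 364], [1205, -499]]
... * rho(c^-1) = [[1, 0], [2, 1]]  ->  [[-151, 364], [207, -499]]
... * rho(c^-1) = [[1, 0], [2, 1]]  ->  [[577, 364], [-791, -499]]
... * rho(b) = [[1, -2], [-1, 3]]  ->  [[213, -62], [-292, 85]]
tr = 213 + 85 = 298

298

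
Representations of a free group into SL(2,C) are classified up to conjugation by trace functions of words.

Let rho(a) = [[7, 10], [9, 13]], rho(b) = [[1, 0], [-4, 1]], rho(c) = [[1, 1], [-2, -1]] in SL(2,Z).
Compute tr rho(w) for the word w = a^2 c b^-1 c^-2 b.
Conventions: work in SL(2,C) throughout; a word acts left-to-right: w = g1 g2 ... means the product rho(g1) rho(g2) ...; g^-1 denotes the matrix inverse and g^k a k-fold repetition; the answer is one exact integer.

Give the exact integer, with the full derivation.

340

rho(a) = [[7, 10], [9, 13]]
... * rho(a) = [[7, 10], [9, 13]]  ->  [[139, 200], [180, 259]]
... * rho(c) = [[1, 1], [-2, -1]]  ->  [[-261, -61], [-338, -79]]
... * rho(b^-1) = [[1, 0], [4, 1]]  ->  [[-505, -61], [-654, -79]]
... * rho(c^-1) = [[-1, -1], [2, 1]]  ->  [[383, 444], [496, 575]]
... * rho(c^-1) = [[-1, -1], [2, 1]]  ->  [[505, 61], [654, 79]]
... * rho(b) = [[1, 0], [-4, 1]]  ->  [[261, 61], [338, 79]]
tr = 261 + 79 = 340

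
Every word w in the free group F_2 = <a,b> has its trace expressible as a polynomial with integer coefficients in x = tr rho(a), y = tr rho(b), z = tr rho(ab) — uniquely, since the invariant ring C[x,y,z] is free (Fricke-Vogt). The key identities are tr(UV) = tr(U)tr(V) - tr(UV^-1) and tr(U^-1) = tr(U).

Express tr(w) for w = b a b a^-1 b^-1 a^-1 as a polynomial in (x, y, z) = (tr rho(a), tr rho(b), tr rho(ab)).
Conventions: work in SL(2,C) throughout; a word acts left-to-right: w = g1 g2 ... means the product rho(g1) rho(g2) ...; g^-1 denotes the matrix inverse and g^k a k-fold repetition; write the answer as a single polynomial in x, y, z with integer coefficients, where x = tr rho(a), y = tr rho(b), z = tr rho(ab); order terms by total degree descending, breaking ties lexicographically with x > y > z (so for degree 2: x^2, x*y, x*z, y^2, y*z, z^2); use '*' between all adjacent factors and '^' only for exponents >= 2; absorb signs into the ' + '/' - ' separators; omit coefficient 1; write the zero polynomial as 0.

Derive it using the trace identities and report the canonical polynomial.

trace(a b a) = trace(a)*trace(b a) - trace(b)  (reduce the a square) = x*z - y
trace(b a b a) = trace(a b)*trace(a b) - trace(1)  (split on a) = z^2 - 2
trace(b a b) = trace(b)*trace(a b) - trace(a)  (reduce the b square) = y*z - x
trace(a b a b a) = trace(a)*trace(b a b a) - trace(b a b)  (reduce the a square) = x*z^2 - y*z - x
trace(a b a b a b) = trace(b a)*trace(b a b a) - trace(b^-1 a^-1)  (split on b) = z^3 - 3*z
trace(b^-1 a b a b a) = trace(a b a b a)*trace(b) - trace(a b a b a b)  (eliminate b^-1) = x*y*z^2 - y^2*z - z^3 - x*y + 3*z
trace(b a b a^-1 b^-1 a) = trace(b^-1 a b a b)*trace(a) - trace(b^-1 a b a b a)  (eliminate a^-1) = -x*y*z^2 + x^2*z + y^2*z + z^3 - 3*z
trace(b a b a^-1 b^-1 a^-1) = trace(b a b a^-1 b^-1)*trace(a) - trace(b a b a^-1 b^-1 a)  (eliminate a^-1) = x*y*z^2 - x^2*z - y^2*z - z^3 + x*y + 3*z

x*y*z^2 - x^2*z - y^2*z - z^3 + x*y + 3*z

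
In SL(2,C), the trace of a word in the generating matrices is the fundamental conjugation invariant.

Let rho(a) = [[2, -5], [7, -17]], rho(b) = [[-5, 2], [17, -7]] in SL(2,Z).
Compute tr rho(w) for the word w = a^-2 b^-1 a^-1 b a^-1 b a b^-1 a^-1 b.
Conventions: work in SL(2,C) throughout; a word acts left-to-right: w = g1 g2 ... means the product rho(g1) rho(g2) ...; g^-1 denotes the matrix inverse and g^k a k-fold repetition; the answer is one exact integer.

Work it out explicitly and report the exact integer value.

56280117258

rho(a^-1) = [[-17, 5], [-7, 2]]
... * rho(a^-1) = [[-17, 5], [-7, 2]]  ->  [[254, -75], [105, -31]]
... * rho(b^-1) = [[-7, -2], [-17, -5]]  ->  [[-503, -133], [-208, -55]]
... * rho(a^-1) = [[-17, 5], [-7, 2]]  ->  [[9482, -2781], [3921, -1150]]
... * rho(b) = [[-5, 2], [17, -7]]  ->  [[-94687, 38431], [-39155, 15892]]
... * rho(a^-1) = [[-17, 5], [-7, 2]]  ->  [[1340662, -396573], [554391, -163991]]
... * rho(b) = [[-5, 2], [17, -7]]  ->  [[-13445051, 5457335], [-5559802, 2256719]]
... * rho(a) = [[2, -5], [7, -17]]  ->  [[11311243, -25549440], [4677429, -10565213]]
... * rho(b^-1) = [[-7, -2], [-17, -5]]  ->  [[355161779, 105124714], [146866618, 43471207]]
... * rho(a^-1) = [[-17, 5], [-7, 2]]  ->  [[-6773623241, 1986058323], [-2801030955, 821275504]]
... * rho(b) = [[-5, 2], [17, -7]]  ->  [[67631107696, -27449654743], [27966838343, -11350990438]]
tr = 67631107696 + -11350990438 = 56280117258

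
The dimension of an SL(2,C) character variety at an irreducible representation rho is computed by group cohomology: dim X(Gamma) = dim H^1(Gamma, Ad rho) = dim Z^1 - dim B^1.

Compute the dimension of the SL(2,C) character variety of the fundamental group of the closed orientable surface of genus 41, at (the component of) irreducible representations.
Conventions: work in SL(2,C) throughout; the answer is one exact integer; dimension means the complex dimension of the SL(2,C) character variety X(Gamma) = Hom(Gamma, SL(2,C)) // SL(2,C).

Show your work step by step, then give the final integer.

The genus-41 surface group: 2g = 82 generators, one relator prod [a_i, b_i].
Before the relator condition, cocycle space has dim 3*82 = 246.
H^2 = coker(d_2) is dual to H^0 = 0 at irreducible rho (Poincare duality), so d_2 is onto: dim Z^1 = 243.
dim B^1 = 3 (coboundaries, injective at irreducible rho).
Hence dim X = 243 - 3 = 240.

240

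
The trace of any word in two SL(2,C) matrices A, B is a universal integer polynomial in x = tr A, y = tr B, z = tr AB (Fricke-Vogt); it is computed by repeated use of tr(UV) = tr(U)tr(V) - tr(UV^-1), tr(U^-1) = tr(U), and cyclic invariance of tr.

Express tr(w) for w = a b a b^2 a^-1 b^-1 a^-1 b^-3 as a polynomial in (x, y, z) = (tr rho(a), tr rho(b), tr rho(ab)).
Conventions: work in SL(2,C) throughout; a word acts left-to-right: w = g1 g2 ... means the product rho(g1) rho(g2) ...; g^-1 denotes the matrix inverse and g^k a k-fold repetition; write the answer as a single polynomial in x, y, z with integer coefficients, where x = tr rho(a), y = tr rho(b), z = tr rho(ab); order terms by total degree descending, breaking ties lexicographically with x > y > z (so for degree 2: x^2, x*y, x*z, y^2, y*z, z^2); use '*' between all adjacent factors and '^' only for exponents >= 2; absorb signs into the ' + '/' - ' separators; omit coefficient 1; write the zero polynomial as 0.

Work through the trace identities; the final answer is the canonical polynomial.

-x*y^4*z^3 + x^2*y^3*z^2 + y^5*z^2 + y^3*z^4 + x*y^2*z^3 - x^2*y*z^2 - 5*y^3*z^2 - y*z^4 + 4*y*z^2 + y

trace(b a b) = trace(b) trace(a b) - trace(a) = y*z - x
trace(a b a b) = trace(b a) trace(b a) - trace(1) = z^2 - 2
trace(a b a) = trace(a) trace(b a) - trace(b) = x*z - y
trace(b a b a b) = trace(b) trace(a b a b) - trace(a b a) = y*z^2 - x*z - y
use: trace(b a b a b a) = trace(b a b a) trace(b a) - trace(a b) = z^3 - 3*z
use: trace(a b a b a^-1 b) = trace(b a b a b) trace(a) - trace(b a b a b a) = x*y*z^2 - x^2*z - z^3 - x*y + 3*z
apply: trace(a b a b a^-1 b^-1) = trace(a b a b a^-1) trace(b) - trace(a b a b a^-1 b) = -x*y*z^2 + x^2*z + y^2*z + z^3 - 3*z
trace(a b a b a^-1 b^-2) = trace(a b a b a^-1 b^-1) trace(b) - trace(a b a b a^-1) = -x*y^2*z^2 + x^2*y*z + y^3*z + y*z^3 - 4*y*z + x
trace(a^-1 b^-3 a b a b) = trace(a b a b a^-1 b^-2) trace(b) - trace(a b a b a^-1 b^-1) = -x*y^3*z^2 + x^2*y^2*z + y^4*z + y^2*z^3 + x*y*z^2 - x^2*z - 5*y^2*z - z^3 + x*y + 3*z
apply: trace(a^2) = trace(a) trace(a) - trace(1) = x^2 - 2
trace(a b^2 a) = trace(b) trace(a^2 b) - trace(a^2) = x*y*z - x^2 - y^2 + 2
apply: trace(a^2 b a b) = trace(a) trace(b a b a) - trace(b a b) = x*z^2 - y*z - x
apply: trace(a^2 b a) = trace(a) trace(b a^2) - trace(b a) = x^2*z - x*y - z
use: trace(a b a b^2 a) = trace(b) trace(a^2 b a b) - trace(a^2 b a) = x*y*z^2 - x^2*z - y^2*z + z
trace(b a b a b^2 a) = trace(b) trace(a b a b a b) - trace(a b a b a) = y*z^3 - x*z^2 - 2*y*z + x
use: trace(b a b a b^2) = trace(b) trace(b a b a b) - trace(b a b a) = y^2*z^2 - x*y*z - y^2 - z^2 + 2
trace(a b a b a b^2 a) = trace(a) trace(b a b a b^2 a) - trace(b a b a b^2) = x*y*z^3 - x^2*z^2 - y^2*z^2 - x*y*z + x^2 + y^2 + z^2 - 2
use: trace(a b a b a b a b) = trace(a b) trace(a b a b a b) - trace(a^-1 b^-1 a^-1 b^-1) = z^4 - 4*z^2 + 2
use: trace(a b a b a b a) = trace(a) trace(b a b a b a) - trace(b a b a b) = x*z^3 - y*z^2 - 2*x*z + y
trace(a b a b a b^2 a b) = trace(b) trace(a b a b a b a b) - trace(a b a b a b a) = y*z^4 - x*z^3 - 3*y*z^2 + 2*x*z + y
apply: trace(b a b a b^2 a b^-1 a) = trace(a b a b a b^2 a) trace(b) - trace(a b a b a b^2 a b) = x*y^2*z^3 - x^2*y*z^2 - y^3*z^2 - y*z^4 - x*y^2*z + x*z^3 + x^2*y + y^3 + 4*y*z^2 - 2*x*z - 3*y
trace(a b a b^2 a b^-1 a^-1 b) = trace(b a b a b^2 a b^-1) trace(a) - trace(b a b a b^2 a b^-1 a) = -x*y^2*z^3 + 2*x^2*y*z^2 + y^3*z^2 + y*z^4 - x^3*z - x*z^3 - x^2*y - y^3 - 4*y*z^2 + 3*x*z + 3*y
trace(a b a b^2 a b^-1 a^-1 b^-1) = trace(a b a b^2 a b^-1 a^-1) trace(b) - trace(a b a b^2 a b^-1 a^-1 b) = x*y^2*z^3 - 2*x^2*y*z^2 - y^3*z^2 - y*z^4 + x^3*z + x*y^2*z + x*z^3 + 4*y*z^2 - 3*x*z - y
use: trace(b^-2 a b a b^2 a b^-1 a^-1) = trace(a b a b^2 a b^-1 a^-1 b^-1) trace(b) - trace(a b a b^2 a b^-1 a^-1) = x*y^3*z^3 - 2*x^2*y^2*z^2 - y^4*z^2 - y^2*z^4 + x^3*y*z + x*y^3*z + x*y*z^3 + 4*y^2*z^2 - 4*x*y*z + x^2 - 2
trace(b^-1 a^-1 b^-3 a b a b^2 a) = trace(b^-2 a b a b^2 a b^-1 a^-1) trace(b) - trace(b^-2 a b a b^2 a b^-1 a^-1 b) = x*y^4*z^3 - 2*x^2*y^3*z^2 - y^5*z^2 - y^3*z^4 + x^3*y^2*z + x*y^4*z + 2*x^2*y*z^2 + 5*y^3*z^2 + y*z^4 - x^3*z - 5*x*y^2*z - x*z^3 + x^2*y - 4*y*z^2 + 3*x*z - y
use: trace(a b a b^2 a^-1 b^-1 a^-1 b^-3) = trace(b^-1 a^-1 b^-3 a b a b^2) trace(a) - trace(b^-1 a^-1 b^-3 a b a b^2 a) = -x*y^4*z^3 + x^2*y^3*z^2 + y^5*z^2 + y^3*z^4 + x*y^2*z^3 - x^2*y*z^2 - 5*y^3*z^2 - y*z^4 + 4*y*z^2 + y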